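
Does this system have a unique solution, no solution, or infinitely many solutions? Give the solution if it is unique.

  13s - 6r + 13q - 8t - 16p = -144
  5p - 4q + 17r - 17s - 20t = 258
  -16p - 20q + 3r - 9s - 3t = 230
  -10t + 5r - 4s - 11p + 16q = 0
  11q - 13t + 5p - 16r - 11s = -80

p = -2, q = -6, r = 6, s = -6, t = -2

Row-reduce the augmented matrix:
R1 ← R1 / (-16).
R2 ← R2 − 5·R1.
R3 ← R3 + 16·R1.
R4 ← R4 + 11·R1.
R5 ← R5 − 5·R1.
R2 ← R2 / (1/16).
R1 ← R1 + 13/16·R2.
R3 ← R3 + 33·R2.
R4 ← R4 − 113/16·R2.
R5 ← R5 − 241/16·R2.
R3 ← R3 / (7995).
R1 ← R1 − 197·R3.
R2 ← R2 − 242·R3.
R4 ← R4 + 1700·R3.
R5 ← R5 + 3663·R3.
R4 ← R4 / (-13069/1599).
R1 ← R1 + 1114/7995·R4.
R2 ← R2 − 3461/7995·R4.
R3 ← R3 + 6853/7995·R4.
R5 ← R5 + 76698/2665·R4.
R5 ← R5 / (-741076/9335).
R1 ← R1 − 3579/9335·R5.
R2 ← R2 − 1224/9335·R5.
R3 ← R3 + 26577/9335·R5.
R4 ← R4 + 2966/1867·R5.
Reading off the reduced rows gives p = -2, q = -6, r = 6, s = -6, t = -2.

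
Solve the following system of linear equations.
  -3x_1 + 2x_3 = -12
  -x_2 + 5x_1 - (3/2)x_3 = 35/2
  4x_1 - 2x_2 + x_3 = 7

no solution

Row-reduce:
R1 ← R1 / (-3).
R2 ← R2 − 5·R1.
R3 ← R3 − 4·R1.
R2 ← R2 / (-1).
R3 ← R3 + 2·R2.
Row 3 reduces to 0 = -4, a contradiction. The system is inconsistent.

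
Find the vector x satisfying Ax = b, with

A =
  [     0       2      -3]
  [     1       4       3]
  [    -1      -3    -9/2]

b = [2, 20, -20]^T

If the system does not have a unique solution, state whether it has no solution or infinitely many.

no solution

Row-reduce:
Swap R1 and R2.
R3 ← R3 + 1·R1.
R2 ← R2 / (2).
R1 ← R1 − 4·R2.
R3 ← R3 − 1·R2.
Row 3 reduces to 0 = -1, a contradiction. The system is inconsistent.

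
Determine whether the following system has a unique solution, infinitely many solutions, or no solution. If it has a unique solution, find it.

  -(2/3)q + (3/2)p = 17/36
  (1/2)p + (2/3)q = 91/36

p = 3/2, q = 8/3

Row-reduce the augmented matrix:
R1 ← R1 / (3/2).
R2 ← R2 − 1/2·R1.
R2 ← R2 / (8/9).
R1 ← R1 + 4/9·R2.
Reading off the reduced rows gives p = 3/2, q = 8/3.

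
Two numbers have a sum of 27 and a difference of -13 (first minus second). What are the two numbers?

first number: 7, second number: 20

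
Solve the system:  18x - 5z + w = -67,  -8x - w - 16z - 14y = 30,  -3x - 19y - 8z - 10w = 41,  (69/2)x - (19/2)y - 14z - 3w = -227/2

infinitely many solutions

Row-reduce:
R1 ← R1 / (18).
R2 ← R2 + 8·R1.
R3 ← R3 + 3·R1.
R4 ← R4 − 69/2·R1.
R2 ← R2 / (-14).
R3 ← R3 + 19·R2.
R4 ← R4 + 19/2·R2.
R3 ← R3 / (2003/126).
R1 ← R1 + 5/18·R3.
R2 ← R2 − 82/63·R3.
R4 ← R4 − 2003/252·R3.
Rank is 3 with 4 unknowns, leaving w free.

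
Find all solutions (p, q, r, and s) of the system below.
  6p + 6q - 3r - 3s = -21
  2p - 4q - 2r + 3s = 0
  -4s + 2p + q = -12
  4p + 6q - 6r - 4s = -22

Row-reduce the augmented matrix:
R1 ← R1 / (6).
R2 ← R2 − 2·R1.
R3 ← R3 − 2·R1.
R4 ← R4 − 4·R1.
R2 ← R2 / (-6).
R1 ← R1 − 1·R2.
R3 ← R3 + 1·R2.
R4 ← R4 − 2·R2.
R3 ← R3 / (7/6).
R1 ← R1 + 2/3·R3.
R2 ← R2 − 1/6·R3.
R4 ← R4 + 13/3·R3.
R4 ← R4 / (-100/7).
R1 ← R1 + 27/14·R4.
R2 ← R2 + 1/7·R4.
R3 ← R3 + 22/7·R4.
Reading off the reduced rows gives p = -2, q = 0, r = 1, s = 2.

p = -2, q = 0, r = 1, s = 2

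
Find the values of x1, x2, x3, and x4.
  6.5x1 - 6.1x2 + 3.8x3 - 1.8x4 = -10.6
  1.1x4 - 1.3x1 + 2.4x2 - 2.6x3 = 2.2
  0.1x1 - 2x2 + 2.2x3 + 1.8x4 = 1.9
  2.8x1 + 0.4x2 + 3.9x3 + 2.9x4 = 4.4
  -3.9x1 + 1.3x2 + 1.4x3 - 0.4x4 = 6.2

Row-reduce the augmented matrix:
R1 ← R1 / (13/2).
R2 ← R2 + 13/10·R1.
R3 ← R3 − 1/10·R1.
R4 ← R4 − 14/5·R1.
R5 ← R5 + 39/10·R1.
R2 ← R2 / (59/50).
R1 ← R1 + 61/65·R2.
R3 ← R3 + 1239/650·R2.
R4 ← R4 − 984/325·R2.
R5 ← R5 + 59/25·R2.
R3 ← R3 / (-54/65).
R1 ← R1 + 674/767·R3.
R2 ← R2 + 92/59·R3.
R4 ← R4 − 53569/7670·R3.
R4 ← R4 / (577547/21240).
R1 ← R1 + 3065/1062·R4.
R2 ← R2 + 2680/531·R4.
R3 ← R3 + 131/36·R4.
R5 reduces to 0 = 0, so the extra equation is consistent.
Reading off the reduced rows gives x1 = -1, x2 = 1, x3 = 1, x4 = 1.

x1 = -1, x2 = 1, x3 = 1, x4 = 1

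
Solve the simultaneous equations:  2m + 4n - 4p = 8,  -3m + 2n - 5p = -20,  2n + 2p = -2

Row-reduce the augmented matrix:
R1 ← R1 / (2).
R2 ← R2 + 3·R1.
R2 ← R2 / (8).
R1 ← R1 − 2·R2.
R3 ← R3 − 2·R2.
R3 ← R3 / (19/4).
R1 ← R1 − 3/4·R3.
R2 ← R2 + 11/8·R3.
Reading off the reduced rows gives m = 6, n = -1, p = 0.

m = 6, n = -1, p = 0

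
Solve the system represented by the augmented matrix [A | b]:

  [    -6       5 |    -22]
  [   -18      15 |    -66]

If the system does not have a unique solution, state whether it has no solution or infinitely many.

infinitely many solutions

Row-reduce:
R1 ← R1 / (-6).
R2 ← R2 + 18·R1.
Rank is 1 with 2 unknowns, leaving x_2 free.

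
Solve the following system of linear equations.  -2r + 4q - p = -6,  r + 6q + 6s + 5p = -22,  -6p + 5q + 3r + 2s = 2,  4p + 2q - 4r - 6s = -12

p = -2, q = -2, r = 0, s = 0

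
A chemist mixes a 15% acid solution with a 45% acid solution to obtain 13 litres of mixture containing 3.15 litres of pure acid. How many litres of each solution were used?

Let a = litres of solution A, b = litres of solution B.
  a + b = 13
  (3/20)a + (9/20)b = 63/20
From equation 1: a = 13 − b.
Substitute into equation 2 and solve: b = 4.
Then a = 9.

litres of solution A: 9, litres of solution B: 4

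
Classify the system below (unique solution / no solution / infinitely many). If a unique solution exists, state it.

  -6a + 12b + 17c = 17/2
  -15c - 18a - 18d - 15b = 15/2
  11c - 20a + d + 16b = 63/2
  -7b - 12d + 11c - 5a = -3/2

a = -2, b = -1, c = 1/2, d = 2

Row-reduce the augmented matrix:
R1 ← R1 / (-6).
R2 ← R2 + 18·R1.
R3 ← R3 + 20·R1.
R4 ← R4 + 5·R1.
R2 ← R2 / (-51).
R1 ← R1 + 2·R2.
R3 ← R3 + 24·R2.
R4 ← R4 + 17·R2.
R3 ← R3 / (-745/51).
R1 ← R1 + 25/102·R3.
R2 ← R2 − 22/17·R3.
R4 ← R4 − 113/6·R3.
R4 ← R4 / (9253/1490).
R1 ← R1 − 163/298·R4.
R2 ← R2 − 888/745·R4.
R3 ← R3 + 483/745·R4.
Reading off the reduced rows gives a = -2, b = -1, c = 1/2, d = 2.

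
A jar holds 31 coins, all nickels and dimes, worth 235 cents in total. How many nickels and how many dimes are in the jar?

nickels: 15, dimes: 16

Let n = nickels, d = dimes.
  n + d = 31
  5n + 10d = 235
From equation 1: n = 31 − d.
Substitute into equation 2 and solve: d = 16.
Then n = 15.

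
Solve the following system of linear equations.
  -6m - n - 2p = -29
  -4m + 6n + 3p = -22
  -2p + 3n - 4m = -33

m = 4, n = -3, p = 4

Row-reduce the augmented matrix:
R1 ← R1 / (-6).
R2 ← R2 + 4·R1.
R3 ← R3 + 4·R1.
R2 ← R2 / (20/3).
R1 ← R1 − 1/6·R2.
R3 ← R3 − 11/3·R2.
R3 ← R3 / (-61/20).
R1 ← R1 − 9/40·R3.
R2 ← R2 − 13/20·R3.
Reading off the reduced rows gives m = 4, n = -3, p = 4.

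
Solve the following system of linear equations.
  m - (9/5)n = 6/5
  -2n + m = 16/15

m = 12/5, n = 2/3

Row-reduce the augmented matrix:
R2 ← R2 − 1·R1.
R2 ← R2 / (-1/5).
R1 ← R1 + 9/5·R2.
Reading off the reduced rows gives m = 12/5, n = 2/3.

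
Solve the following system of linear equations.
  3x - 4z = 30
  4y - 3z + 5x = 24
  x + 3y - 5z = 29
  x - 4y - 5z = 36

Row-reduce the augmented matrix:
R1 ← R1 / (3).
R2 ← R2 − 5·R1.
R3 ← R3 − 1·R1.
R4 ← R4 − 1·R1.
R2 ← R2 / (4).
R3 ← R3 − 3·R2.
R4 ← R4 + 4·R2.
R3 ← R3 / (-77/12).
R1 ← R1 + 4/3·R3.
R2 ← R2 − 11/12·R3.
R4 reduces to 0 = 0, so the extra equation is consistent.
Reading off the reduced rows gives x = 2, y = -1, z = -6.

x = 2, y = -1, z = -6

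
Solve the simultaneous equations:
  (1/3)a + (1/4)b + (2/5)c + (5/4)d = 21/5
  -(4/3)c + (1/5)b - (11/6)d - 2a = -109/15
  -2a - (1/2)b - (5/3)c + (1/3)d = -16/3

infinitely many solutions

Row-reduce:
R1 ← R1 / (1/3).
R2 ← R2 + 2·R1.
R3 ← R3 + 2·R1.
R2 ← R2 / (17/10).
R1 ← R1 − 3/4·R2.
R3 ← R3 − 1·R2.
R3 ← R3 / (9/85).
R1 ← R1 − 62/85·R3.
R2 ← R2 − 32/51·R3.
Rank is 3 with 4 unknowns, leaving d free.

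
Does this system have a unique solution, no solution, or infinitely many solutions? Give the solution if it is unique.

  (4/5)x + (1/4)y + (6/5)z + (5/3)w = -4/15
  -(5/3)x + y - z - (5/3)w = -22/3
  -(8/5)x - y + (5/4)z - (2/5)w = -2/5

Row-reduce:
R1 ← R1 / (4/5).
R2 ← R2 + 5/3·R1.
R3 ← R3 + 8/5·R1.
R2 ← R2 / (73/48).
R1 ← R1 − 5/16·R2.
R3 ← R3 + 1/2·R2.
R3 ← R3 / (6049/1460).
R1 ← R1 − 87/73·R3.
R2 ← R2 − 72/73·R3.
Rank is 3 with 4 unknowns, leaving w free.

infinitely many solutions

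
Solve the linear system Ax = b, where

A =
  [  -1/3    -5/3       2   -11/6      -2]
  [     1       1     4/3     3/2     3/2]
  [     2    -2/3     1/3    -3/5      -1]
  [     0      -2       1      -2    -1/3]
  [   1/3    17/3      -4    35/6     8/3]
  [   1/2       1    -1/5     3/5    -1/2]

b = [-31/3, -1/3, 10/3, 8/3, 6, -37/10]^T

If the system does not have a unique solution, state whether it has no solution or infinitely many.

no solution

Row-reduce:
R1 ← R1 / (-1/3).
R2 ← R2 − 1·R1.
R3 ← R3 − 2·R1.
R5 ← R5 − 1/3·R1.
R6 ← R6 − 1/2·R1.
R2 ← R2 / (-4).
R1 ← R1 − 5·R2.
R3 ← R3 + 32/3·R2.
R4 ← R4 + 2·R2.
R5 ← R5 − 4·R2.
R6 ← R6 + 3/2·R2.
R3 ← R3 / (-65/9).
R1 ← R1 − 19/6·R3.
R2 ← R2 + 11/6·R3.
R4 ← R4 + 8/3·R3.
R5 ← R5 − 16/3·R3.
R6 ← R6 − 1/20·R3.
R4 ← R4 / (112/325).
R1 ← R1 − 59/650·R4.
R2 ← R2 − 402/325·R4.
R3 ← R3 − 42/325·R4.
R5 ← R5 + 224/325·R4.
R6 ← R6 + 4267/6500·R4.
Swap R5 and R6.
R5 ← R5 / (68141/26880).
R1 ← R1 + 1789/2688·R5.
R2 ← R2 + 1529/224·R5.
R3 ← R3 + 23/32·R5.
R4 ← R4 − 8915/1344·R5.
Row 6 reduces to 0 = 1, a contradiction. The system is inconsistent.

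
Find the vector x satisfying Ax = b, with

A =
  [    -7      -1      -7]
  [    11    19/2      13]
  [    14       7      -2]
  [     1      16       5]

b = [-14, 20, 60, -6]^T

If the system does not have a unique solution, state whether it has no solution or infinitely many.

Row-reduce:
R1 ← R1 / (-7).
R2 ← R2 − 11·R1.
R3 ← R3 − 14·R1.
R4 ← R4 − 1·R1.
R2 ← R2 / (111/14).
R1 ← R1 − 1/7·R2.
R3 ← R3 − 5·R2.
R4 ← R4 − 111/7·R2.
R3 ← R3 / (-1916/111).
R1 ← R1 − 107/111·R3.
R2 ← R2 − 28/111·R3.
Row 4 reduces to 0 = -4, a contradiction. The system is inconsistent.

no solution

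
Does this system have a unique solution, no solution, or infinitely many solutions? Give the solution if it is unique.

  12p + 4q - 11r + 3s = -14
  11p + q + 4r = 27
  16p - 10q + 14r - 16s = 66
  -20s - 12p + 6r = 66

Row-reduce the augmented matrix:
R1 ← R1 / (12).
R2 ← R2 − 11·R1.
R3 ← R3 − 16·R1.
R4 ← R4 + 12·R1.
R2 ← R2 / (-8/3).
R1 ← R1 − 1/3·R2.
R3 ← R3 + 46/3·R2.
R4 ← R4 − 4·R2.
R3 ← R3 / (-837/16).
R1 ← R1 − 27/32·R3.
R2 ← R2 + 169/32·R3.
R4 ← R4 − 129/8·R3.
R4 ← R4 / (-6254/279).
R1 ← R1 + 5/31·R4.
R2 ← R2 − 1217/837·R4.
R3 ← R3 − 67/837·R4.
Reading off the reduced rows gives p = 1, q = 4, r = 3, s = -3.

p = 1, q = 4, r = 3, s = -3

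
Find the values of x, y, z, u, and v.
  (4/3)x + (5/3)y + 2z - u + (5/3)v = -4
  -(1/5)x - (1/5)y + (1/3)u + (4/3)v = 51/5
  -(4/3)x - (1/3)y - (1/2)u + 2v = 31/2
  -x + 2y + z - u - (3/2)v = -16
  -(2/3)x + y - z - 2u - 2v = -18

x = -3, y = -3, z = -1, u = 3, v = 6

Row-reduce the augmented matrix:
R1 ← R1 / (4/3).
R2 ← R2 + 1/5·R1.
R3 ← R3 + 4/3·R1.
R4 ← R4 + 1·R1.
R5 ← R5 + 2/3·R1.
R2 ← R2 / (1/20).
R1 ← R1 − 5/4·R2.
R3 ← R3 − 4/3·R2.
R4 ← R4 − 13/4·R2.
R5 ← R5 − 11/6·R2.
R3 ← R3 / (-6).
R1 ← R1 + 6·R3.
R2 ← R2 − 6·R3.
R4 ← R4 + 17·R3.
R5 ← R5 + 11·R3.
R4 ← R4 / (479/108).
R1 ← R1 − 19/18·R4.
R2 ← R2 + 49/18·R4.
R3 ← R3 − 115/108·R4.
R5 ← R5 − 269/108·R4.
R5 ← R5 / (23141/2874).
R1 ← R1 + 586/479·R5.
R2 ← R2 + 1514/479·R5.
R3 ← R3 − 4759/958·R5.
R4 ← R4 − 656/479·R5.
Reading off the reduced rows gives x = -3, y = -3, z = -1, u = 3, v = 6.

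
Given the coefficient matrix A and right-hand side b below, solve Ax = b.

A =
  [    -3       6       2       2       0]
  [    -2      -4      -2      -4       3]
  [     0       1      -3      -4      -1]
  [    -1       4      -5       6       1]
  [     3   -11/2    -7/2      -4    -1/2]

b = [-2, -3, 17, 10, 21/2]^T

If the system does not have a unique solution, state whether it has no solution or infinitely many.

Row-reduce:
R1 ← R1 / (-3).
R2 ← R2 + 2·R1.
R4 ← R4 + 1·R1.
R5 ← R5 − 3·R1.
R2 ← R2 / (-8).
R1 ← R1 + 2·R2.
R3 ← R3 − 1·R2.
R4 ← R4 − 2·R2.
R5 ← R5 − 1/2·R2.
R3 ← R3 / (-41/12).
R1 ← R1 − 1/6·R3.
R2 ← R2 − 5/12·R3.
R4 ← R4 + 13/2·R3.
R5 ← R5 + 41/24·R3.
R4 ← R4 / (528/41).
R1 ← R1 − 18/41·R4.
R2 ← R2 − 4/41·R4.
R3 ← R3 − 56/41·R4.
Rank is 4 with 5 unknowns, leaving x_5 free.

infinitely many solutions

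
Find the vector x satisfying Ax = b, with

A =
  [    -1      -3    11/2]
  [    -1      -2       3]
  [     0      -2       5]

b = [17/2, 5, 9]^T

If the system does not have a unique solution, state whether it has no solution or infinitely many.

no solution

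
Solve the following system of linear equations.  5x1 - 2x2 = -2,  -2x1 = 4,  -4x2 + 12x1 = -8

Row-reduce the augmented matrix:
R1 ← R1 / (5).
R2 ← R2 + 2·R1.
R3 ← R3 − 12·R1.
R2 ← R2 / (-4/5).
R1 ← R1 + 2/5·R2.
R3 ← R3 − 4/5·R2.
R3 reduces to 0 = 0, so the extra equation is consistent.
Reading off the reduced rows gives x1 = -2, x2 = -4.

x1 = -2, x2 = -4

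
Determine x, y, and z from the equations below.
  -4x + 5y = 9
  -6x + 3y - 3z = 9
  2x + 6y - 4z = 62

Row-reduce the augmented matrix:
R1 ← R1 / (-4).
R2 ← R2 + 6·R1.
R3 ← R3 − 2·R1.
R2 ← R2 / (-9/2).
R1 ← R1 + 5/4·R2.
R3 ← R3 − 17/2·R2.
R3 ← R3 / (-29/3).
R1 ← R1 − 5/6·R3.
R2 ← R2 − 2/3·R3.
Reading off the reduced rows gives x = 4, y = 5, z = -6.

x = 4, y = 5, z = -6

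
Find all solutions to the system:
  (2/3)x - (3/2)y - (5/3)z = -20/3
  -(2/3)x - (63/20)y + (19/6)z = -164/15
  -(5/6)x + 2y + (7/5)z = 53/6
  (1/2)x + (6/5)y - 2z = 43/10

Row-reduce:
R1 ← R1 / (2/3).
R2 ← R2 + 2/3·R1.
R3 ← R3 + 5/6·R1.
R4 ← R4 − 1/2·R1.
R2 ← R2 / (-93/20).
R1 ← R1 + 9/4·R2.
R3 ← R3 − 1/8·R2.
R4 ← R4 − 93/40·R2.
R3 ← R3 / (-299/465).
R1 ← R1 + 100/31·R3.
R2 ← R2 + 10/31·R3.
Row 4 reduces to 0 = 1/2, a contradiction. The system is inconsistent.

no solution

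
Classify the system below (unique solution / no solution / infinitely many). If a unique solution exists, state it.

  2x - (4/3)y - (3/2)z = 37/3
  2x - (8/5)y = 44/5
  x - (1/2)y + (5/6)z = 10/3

Row-reduce the augmented matrix:
R1 ← R1 / (2).
R2 ← R2 − 2·R1.
R3 ← R3 − 1·R1.
R2 ← R2 / (-4/15).
R1 ← R1 + 2/3·R2.
R3 ← R3 − 1/6·R2.
R3 ← R3 / (121/48).
R1 ← R1 + 9/2·R3.
R2 ← R2 + 45/8·R3.
Reading off the reduced rows gives x = 6, y = 2, z = -2.

x = 6, y = 2, z = -2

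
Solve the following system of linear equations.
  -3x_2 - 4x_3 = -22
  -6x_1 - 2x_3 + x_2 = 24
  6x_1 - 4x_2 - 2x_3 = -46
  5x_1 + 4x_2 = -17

Row-reduce the augmented matrix:
Swap R1 and R2.
R1 ← R1 / (-6).
R3 ← R3 − 6·R1.
R4 ← R4 − 5·R1.
R2 ← R2 / (-3).
R1 ← R1 + 1/6·R2.
R3 ← R3 + 3·R2.
R4 ← R4 − 29/6·R2.
Swap R3 and R4.
R3 ← R3 / (-73/9).
R1 ← R1 − 5/9·R3.
R2 ← R2 − 4/3·R3.
R4 reduces to 0 = 0, so the extra equation is consistent.
Reading off the reduced rows gives x_1 = -5, x_2 = 2, x_3 = 4.

x_1 = -5, x_2 = 2, x_3 = 4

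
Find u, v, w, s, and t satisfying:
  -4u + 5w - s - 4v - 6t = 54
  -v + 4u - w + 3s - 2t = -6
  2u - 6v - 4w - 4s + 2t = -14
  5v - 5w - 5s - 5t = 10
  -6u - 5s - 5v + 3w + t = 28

u = 1, v = 0, w = 6, s = -4, t = -4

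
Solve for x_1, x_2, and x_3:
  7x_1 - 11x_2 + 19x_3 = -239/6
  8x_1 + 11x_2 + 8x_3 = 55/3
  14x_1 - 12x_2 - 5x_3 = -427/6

Row-reduce the augmented matrix:
R1 ← R1 / (7).
R2 ← R2 − 8·R1.
R3 ← R3 − 14·R1.
R2 ← R2 / (165/7).
R1 ← R1 + 11/7·R2.
R3 ← R3 − 10·R2.
R3 ← R3 / (-409/11).
R1 ← R1 − 9/5·R3.
R2 ← R2 + 32/55·R3.
Reading off the reduced rows gives x_1 = -7/3, x_2 = 3, x_3 = 1/2.

x_1 = -7/3, x_2 = 3, x_3 = 1/2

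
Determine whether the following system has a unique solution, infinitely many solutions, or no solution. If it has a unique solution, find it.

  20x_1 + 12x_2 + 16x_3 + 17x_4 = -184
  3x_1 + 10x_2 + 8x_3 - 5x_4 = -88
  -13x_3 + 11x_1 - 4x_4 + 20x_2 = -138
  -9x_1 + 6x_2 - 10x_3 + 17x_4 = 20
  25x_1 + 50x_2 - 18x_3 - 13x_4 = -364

x_1 = -4, x_2 = -6, x_3 = -2, x_4 = 0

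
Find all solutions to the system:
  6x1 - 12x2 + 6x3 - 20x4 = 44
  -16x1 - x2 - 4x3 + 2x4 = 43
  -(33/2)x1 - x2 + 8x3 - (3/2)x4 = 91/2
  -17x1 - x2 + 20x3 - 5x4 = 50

Row-reduce:
R1 ← R1 / (6).
R2 ← R2 + 16·R1.
R3 ← R3 + 33/2·R1.
R4 ← R4 + 17·R1.
R2 ← R2 / (-33).
R1 ← R1 + 2·R2.
R3 ← R3 + 34·R2.
R4 ← R4 + 35·R2.
R3 ← R3 / (267/22).
R1 ← R1 − 3/11·R3.
R2 ← R2 + 4/11·R3.
R4 ← R4 − 267/11·R3.
Row 4 reduces to 0 = 2, a contradiction. The system is inconsistent.

no solution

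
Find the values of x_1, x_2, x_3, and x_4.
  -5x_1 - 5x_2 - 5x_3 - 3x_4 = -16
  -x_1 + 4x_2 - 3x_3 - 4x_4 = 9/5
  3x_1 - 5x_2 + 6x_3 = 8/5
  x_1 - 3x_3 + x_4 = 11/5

Row-reduce the augmented matrix:
R1 ← R1 / (-5).
R2 ← R2 + 1·R1.
R3 ← R3 − 3·R1.
R4 ← R4 − 1·R1.
R2 ← R2 / (5).
R1 ← R1 − 1·R2.
R3 ← R3 + 8·R2.
R4 ← R4 + 1·R2.
R3 ← R3 / (-1/5).
R1 ← R1 − 7/5·R3.
R2 ← R2 + 2/5·R3.
R4 ← R4 + 22/5·R3.
R4 ← R4 / (159).
R1 ← R1 + 247/5·R4.
R2 ← R2 − 69/5·R4.
R3 ← R3 − 181/5·R4.
Reading off the reduced rows gives x_1 = 11/5, x_2 = 1, x_3 = 0, x_4 = 0.

x_1 = 11/5, x_2 = 1, x_3 = 0, x_4 = 0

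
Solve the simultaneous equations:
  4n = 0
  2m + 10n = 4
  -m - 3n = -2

Row-reduce the augmented matrix:
Swap R1 and R2.
R1 ← R1 / (2).
R3 ← R3 + 1·R1.
R2 ← R2 / (4).
R1 ← R1 − 5·R2.
R3 ← R3 − 2·R2.
R3 reduces to 0 = 0, so the extra equation is consistent.
Reading off the reduced rows gives m = 2, n = 0.

m = 2, n = 0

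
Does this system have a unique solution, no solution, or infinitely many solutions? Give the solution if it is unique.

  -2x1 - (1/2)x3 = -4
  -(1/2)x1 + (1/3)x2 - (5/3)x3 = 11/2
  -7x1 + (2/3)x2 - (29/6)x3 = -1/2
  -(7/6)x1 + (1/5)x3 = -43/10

no solution

Row-reduce:
R1 ← R1 / (-2).
R2 ← R2 + 1/2·R1.
R3 ← R3 + 7·R1.
R4 ← R4 + 7/6·R1.
R2 ← R2 / (1/3).
R3 ← R3 − 2/3·R2.
Swap R3 and R4.
R3 ← R3 / (59/120).
R1 ← R1 − 1/4·R3.
R2 ← R2 + 37/8·R3.
Row 4 reduces to 0 = 1/2, a contradiction. The system is inconsistent.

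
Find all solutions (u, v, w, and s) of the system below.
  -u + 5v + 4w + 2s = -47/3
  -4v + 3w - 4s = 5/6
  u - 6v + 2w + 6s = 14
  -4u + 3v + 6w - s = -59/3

u = 1, v = -2, w = -3/2, s = 2/3

Row-reduce the augmented matrix:
R1 ← R1 / (-1).
R3 ← R3 − 1·R1.
R4 ← R4 + 4·R1.
R2 ← R2 / (-4).
R1 ← R1 + 5·R2.
R3 ← R3 + 1·R2.
R4 ← R4 + 17·R2.
R3 ← R3 / (21/4).
R1 ← R1 + 31/4·R3.
R2 ← R2 + 3/4·R3.
R4 ← R4 + 91/4·R3.
R4 ← R4 / (47).
R1 ← R1 − 114/7·R4.
R2 ← R2 − 16/7·R4.
R3 ← R3 − 12/7·R4.
Reading off the reduced rows gives u = 1, v = -2, w = -3/2, s = 2/3.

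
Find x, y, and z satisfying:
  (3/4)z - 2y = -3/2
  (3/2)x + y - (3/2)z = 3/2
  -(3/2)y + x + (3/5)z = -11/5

x = -1, y = 0, z = -2

Row-reduce the augmented matrix:
Swap R1 and R2.
R1 ← R1 / (3/2).
R3 ← R3 − 1·R1.
R2 ← R2 / (-2).
R1 ← R1 − 2/3·R2.
R3 ← R3 + 13/6·R2.
R3 ← R3 / (63/80).
R1 ← R1 + 3/4·R3.
R2 ← R2 + 3/8·R3.
Reading off the reduced rows gives x = -1, y = 0, z = -2.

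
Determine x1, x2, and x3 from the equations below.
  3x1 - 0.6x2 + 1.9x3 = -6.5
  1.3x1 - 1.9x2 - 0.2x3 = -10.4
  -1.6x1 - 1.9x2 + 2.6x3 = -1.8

Row-reduce the augmented matrix:
R1 ← R1 / (3).
R2 ← R2 − 13/10·R1.
R3 ← R3 + 8/5·R1.
R2 ← R2 / (-41/25).
R1 ← R1 + 1/5·R2.
R3 ← R3 + 111/50·R2.
R3 ← R3 / (24593/4920).
R1 ← R1 − 373/492·R3.
R2 ← R2 − 307/492·R3.
Reading off the reduced rows gives x1 = -2, x2 = 4, x3 = 1.

x1 = -2, x2 = 4, x3 = 1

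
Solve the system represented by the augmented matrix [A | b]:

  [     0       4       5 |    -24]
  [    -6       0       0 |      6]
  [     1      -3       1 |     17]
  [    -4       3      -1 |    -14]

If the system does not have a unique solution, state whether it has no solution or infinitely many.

x_1 = -1, x_2 = -6, x_3 = 0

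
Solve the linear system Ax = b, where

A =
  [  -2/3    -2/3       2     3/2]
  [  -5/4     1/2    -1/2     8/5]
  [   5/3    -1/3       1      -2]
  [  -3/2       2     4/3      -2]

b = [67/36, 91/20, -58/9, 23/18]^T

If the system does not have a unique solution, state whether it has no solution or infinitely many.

Row-reduce the augmented matrix:
R1 ← R1 / (-2/3).
R2 ← R2 + 5/4·R1.
R3 ← R3 − 5/3·R1.
R4 ← R4 + 3/2·R1.
R2 ← R2 / (7/4).
R1 ← R1 − 1·R2.
R3 ← R3 + 2·R2.
R4 ← R4 − 7/2·R2.
R3 ← R3 / (8/7).
R1 ← R1 + 4/7·R3.
R2 ← R2 + 17/7·R3.
R4 ← R4 − 16/3·R3.
R4 ← R4 / (-93/20).
R1 ← R1 + 11/8·R4.
R2 ← R2 − 13/160·R4.
R3 ← R3 − 51/160·R4.
Reading off the reduced rows gives x_1 = -3, x_2 = -2/3, x_3 = -2/3, x_4 = 1/2.

x_1 = -3, x_2 = -2/3, x_3 = -2/3, x_4 = 1/2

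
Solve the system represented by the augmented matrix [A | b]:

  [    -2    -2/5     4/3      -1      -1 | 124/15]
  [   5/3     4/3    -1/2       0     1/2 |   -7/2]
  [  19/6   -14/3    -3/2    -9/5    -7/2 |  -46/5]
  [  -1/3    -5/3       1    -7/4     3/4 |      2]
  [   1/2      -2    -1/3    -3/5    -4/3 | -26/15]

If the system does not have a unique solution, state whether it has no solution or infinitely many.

no solution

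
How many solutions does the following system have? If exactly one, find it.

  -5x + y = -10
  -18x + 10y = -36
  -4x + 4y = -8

Row-reduce the augmented matrix:
R1 ← R1 / (-5).
R2 ← R2 + 18·R1.
R3 ← R3 + 4·R1.
R2 ← R2 / (32/5).
R1 ← R1 + 1/5·R2.
R3 ← R3 − 16/5·R2.
R3 reduces to 0 = 0, so the extra equation is consistent.
Reading off the reduced rows gives x = 2, y = 0.

x = 2, y = 0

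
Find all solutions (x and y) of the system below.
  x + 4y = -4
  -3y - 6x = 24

From equation 1: x = -4 − 4·y.
Substitute into equation 2 and solve: y = 0.
Then x = -4.

x = -4, y = 0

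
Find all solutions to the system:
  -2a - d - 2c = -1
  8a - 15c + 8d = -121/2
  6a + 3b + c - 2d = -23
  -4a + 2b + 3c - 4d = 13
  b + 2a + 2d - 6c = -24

no solution

Row-reduce:
R1 ← R1 / (-2).
R2 ← R2 − 8·R1.
R3 ← R3 − 6·R1.
R4 ← R4 + 4·R1.
R5 ← R5 − 2·R1.
Swap R2 and R3.
R2 ← R2 / (3).
R4 ← R4 − 2·R2.
R5 ← R5 − 1·R2.
R3 ← R3 / (-23).
R1 ← R1 − 1·R3.
R2 ← R2 + 5/3·R3.
R4 ← R4 − 31/3·R3.
R5 ← R5 + 19/3·R3.
R4 ← R4 / (72/23).
R1 ← R1 − 31/46·R4.
R2 ← R2 + 45/23·R4.
R3 ← R3 + 4/23·R4.
R5 ← R5 − 36/23·R4.
Row 5 reduces to 0 = -1/4, a contradiction. The system is inconsistent.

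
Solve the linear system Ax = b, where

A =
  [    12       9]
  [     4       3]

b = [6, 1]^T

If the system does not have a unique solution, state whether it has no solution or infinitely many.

Row-reduce:
R1 ← R1 / (12).
R2 ← R2 − 4·R1.
Row 2 reduces to 0 = -1, a contradiction. The system is inconsistent.

no solution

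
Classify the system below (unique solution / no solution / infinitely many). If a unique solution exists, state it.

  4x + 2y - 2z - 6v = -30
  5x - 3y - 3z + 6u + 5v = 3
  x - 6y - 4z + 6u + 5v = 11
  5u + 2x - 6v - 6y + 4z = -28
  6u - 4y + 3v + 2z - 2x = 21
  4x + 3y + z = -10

no solution

Row-reduce:
R1 ← R1 / (4).
R2 ← R2 − 5·R1.
R3 ← R3 − 1·R1.
R4 ← R4 − 2·R1.
R5 ← R5 + 2·R1.
R6 ← R6 − 4·R1.
R2 ← R2 / (-11/2).
R1 ← R1 − 1/2·R2.
R3 ← R3 + 13/2·R2.
R4 ← R4 + 7·R2.
R5 ← R5 + 3·R2.
R6 ← R6 − 1·R2.
R3 ← R3 / (-32/11).
R1 ← R1 + 6/11·R3.
R2 ← R2 − 1/11·R3.
R4 ← R4 − 62/11·R3.
R5 ← R5 − 14/11·R3.
R6 ← R6 − 32/11·R3.
R4 ← R4 / (-19/4).
R1 ← R1 − 3/4·R4.
R2 ← R2 + 9/8·R4.
R3 ← R3 − 3/8·R4.
R5 ← R5 − 9/4·R4.
R5 ← R5 / (-2051/76).
R1 ← R1 + 329/76·R5.
R2 ← R2 − 873/152·R5.
R3 ← R3 − 13/152·R5.
R4 ← R4 − 559/76·R5.
Row 6 reduces to 0 = -2, a contradiction. The system is inconsistent.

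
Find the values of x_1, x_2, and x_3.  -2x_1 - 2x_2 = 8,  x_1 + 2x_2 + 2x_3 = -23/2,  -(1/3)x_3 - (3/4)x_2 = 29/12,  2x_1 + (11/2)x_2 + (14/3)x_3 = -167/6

Row-reduce the augmented matrix:
R1 ← R1 / (-2).
R2 ← R2 − 1·R1.
R4 ← R4 − 2·R1.
R1 ← R1 − 1·R2.
R3 ← R3 + 3/4·R2.
R4 ← R4 − 7/2·R2.
R3 ← R3 / (7/6).
R1 ← R1 + 2·R3.
R2 ← R2 − 2·R3.
R4 ← R4 + 7/3·R3.
R4 reduces to 0 = 0, so the extra equation is consistent.
Reading off the reduced rows gives x_1 = -2, x_2 = -2, x_3 = -11/4.

x_1 = -2, x_2 = -2, x_3 = -11/4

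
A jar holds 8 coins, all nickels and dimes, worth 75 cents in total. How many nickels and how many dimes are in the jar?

Let n = nickels, d = dimes.
  n + d = 8
  5n + 10d = 75
From equation 1: n = 8 − d.
Substitute into equation 2 and solve: d = 7.
Then n = 1.

nickels: 1, dimes: 7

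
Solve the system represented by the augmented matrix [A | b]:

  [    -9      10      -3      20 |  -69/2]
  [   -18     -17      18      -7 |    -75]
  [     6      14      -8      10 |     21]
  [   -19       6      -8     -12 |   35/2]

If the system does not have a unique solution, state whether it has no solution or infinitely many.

x_1 = 3/2, x_2 = 1/3, x_3 = -3, x_4 = -5/3

Row-reduce the augmented matrix:
R1 ← R1 / (-9).
R2 ← R2 + 18·R1.
R3 ← R3 − 6·R1.
R4 ← R4 + 19·R1.
R2 ← R2 / (-37).
R1 ← R1 + 10/9·R2.
R3 ← R3 − 62/3·R2.
R4 ← R4 + 136/9·R2.
R3 ← R3 / (126/37).
R1 ← R1 + 43/111·R3.
R2 ← R2 + 24/37·R3.
R4 ← R4 + 1273/111·R3.
R4 ← R4 / (-314/7).
R1 ← R1 + 8/7·R4.
R2 ← R2 − 5/7·R4.
R3 ← R3 + 6/7·R4.
Reading off the reduced rows gives x_1 = 3/2, x_2 = 1/3, x_3 = -3, x_4 = -5/3.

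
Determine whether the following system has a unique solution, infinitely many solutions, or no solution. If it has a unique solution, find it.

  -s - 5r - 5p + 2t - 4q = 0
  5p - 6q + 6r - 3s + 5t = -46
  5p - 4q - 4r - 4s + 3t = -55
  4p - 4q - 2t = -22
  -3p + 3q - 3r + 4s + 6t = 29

Row-reduce the augmented matrix:
R1 ← R1 / (-5).
R2 ← R2 − 5·R1.
R3 ← R3 − 5·R1.
R4 ← R4 − 4·R1.
R5 ← R5 + 3·R1.
R2 ← R2 / (-10).
R1 ← R1 − 4/5·R2.
R3 ← R3 + 8·R2.
R4 ← R4 + 36/5·R2.
R5 ← R5 − 27/5·R2.
R3 ← R3 / (-49/5).
R1 ← R1 − 27/25·R3.
R2 ← R2 + 1/10·R3.
R4 ← R4 + 118/25·R3.
R5 ← R5 − 27/50·R3.
R4 ← R4 / (722/245).
R1 ← R1 + 78/245·R4.
R2 ← R2 − 41/98·R4.
R3 ← R3 − 9/49·R4.
R5 ← R5 − 1147/490·R4.
R5 ← R5 / (9125/722).
R1 ← R1 + 167/361·R5.
R2 ← R2 − 27/722·R5.
R3 ← R3 − 138/361·R5.
R4 ← R4 + 631/361·R5.
Reading off the reduced rows gives p = -4, q = 2, r = 1, s = 5, t = -1.

p = -4, q = 2, r = 1, s = 5, t = -1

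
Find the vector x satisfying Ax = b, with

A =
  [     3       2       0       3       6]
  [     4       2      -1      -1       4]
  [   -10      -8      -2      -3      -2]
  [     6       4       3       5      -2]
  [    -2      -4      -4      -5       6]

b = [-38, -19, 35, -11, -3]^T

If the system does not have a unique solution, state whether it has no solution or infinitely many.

Row-reduce:
R1 ← R1 / (3).
R2 ← R2 − 4·R1.
R3 ← R3 + 10·R1.
R4 ← R4 − 6·R1.
R5 ← R5 + 2·R1.
R2 ← R2 / (-2/3).
R1 ← R1 − 2/3·R2.
R3 ← R3 + 4/3·R2.
R5 ← R5 + 8/3·R2.
Swap R3 and R4.
R3 ← R3 / (3).
R1 ← R1 + 1·R3.
R2 ← R2 − 3/2·R3.
R4 ← R4 / (17).
R1 ← R1 + 13/3·R4.
R2 ← R2 − 8·R4.
R3 ← R3 + 1/3·R4.
R5 ← R5 − 17·R4.
Rank is 4 with 5 unknowns, leaving x_5 free.

infinitely many solutions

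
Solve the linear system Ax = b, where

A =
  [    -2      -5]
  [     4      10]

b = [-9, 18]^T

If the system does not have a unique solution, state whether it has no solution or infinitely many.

Row-reduce:
R1 ← R1 / (-2).
R2 ← R2 − 4·R1.
Rank is 1 with 2 unknowns, leaving x_2 free.

infinitely many solutions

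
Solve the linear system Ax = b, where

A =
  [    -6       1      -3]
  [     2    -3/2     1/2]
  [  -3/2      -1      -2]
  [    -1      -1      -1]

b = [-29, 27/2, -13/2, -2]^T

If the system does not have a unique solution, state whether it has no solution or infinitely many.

no solution

Row-reduce:
R1 ← R1 / (-6).
R2 ← R2 − 2·R1.
R3 ← R3 + 3/2·R1.
R4 ← R4 + 1·R1.
R2 ← R2 / (-7/6).
R1 ← R1 + 1/6·R2.
R3 ← R3 + 5/4·R2.
R4 ← R4 + 7/6·R2.
R3 ← R3 / (-5/7).
R1 ← R1 − 4/7·R3.
R2 ← R2 − 3/7·R3.
Row 4 reduces to 0 = -1, a contradiction. The system is inconsistent.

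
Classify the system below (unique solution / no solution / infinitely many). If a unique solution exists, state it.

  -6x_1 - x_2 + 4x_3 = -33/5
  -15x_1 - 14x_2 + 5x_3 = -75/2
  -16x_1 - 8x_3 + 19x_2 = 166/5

x_1 = 1/2, x_2 = 2, x_3 = -2/5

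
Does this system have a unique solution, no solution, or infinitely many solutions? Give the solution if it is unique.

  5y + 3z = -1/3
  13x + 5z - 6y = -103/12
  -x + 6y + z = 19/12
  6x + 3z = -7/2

x = -1/4, y = 1/3, z = -2/3

Row-reduce the augmented matrix:
Swap R1 and R2.
R1 ← R1 / (13).
R3 ← R3 + 1·R1.
R4 ← R4 − 6·R1.
R2 ← R2 / (5).
R1 ← R1 + 6/13·R2.
R3 ← R3 − 72/13·R2.
R4 ← R4 − 36/13·R2.
R3 ← R3 / (-126/65).
R1 ← R1 − 43/65·R3.
R2 ← R2 − 3/5·R3.
R4 ← R4 + 63/65·R3.
R4 reduces to 0 = 0, so the extra equation is consistent.
Reading off the reduced rows gives x = -1/4, y = 1/3, z = -2/3.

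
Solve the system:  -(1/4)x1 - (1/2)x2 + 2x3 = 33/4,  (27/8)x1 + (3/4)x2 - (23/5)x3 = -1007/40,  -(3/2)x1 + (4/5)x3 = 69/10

no solution

Row-reduce:
R1 ← R1 / (-1/4).
R2 ← R2 − 27/8·R1.
R3 ← R3 + 3/2·R1.
R2 ← R2 / (-6).
R1 ← R1 − 2·R2.
R3 ← R3 − 3·R2.
Row 3 reduces to 0 = 1/2, a contradiction. The system is inconsistent.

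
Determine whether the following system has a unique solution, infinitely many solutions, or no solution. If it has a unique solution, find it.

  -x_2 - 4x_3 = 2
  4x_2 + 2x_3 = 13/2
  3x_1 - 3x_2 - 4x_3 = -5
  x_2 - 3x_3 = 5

Row-reduce:
Swap R1 and R3.
R1 ← R1 / (3).
R2 ← R2 / (4).
R1 ← R1 + 1·R2.
R3 ← R3 + 1·R2.
R4 ← R4 − 1·R2.
R3 ← R3 / (-7/2).
R1 ← R1 + 5/6·R3.
R2 ← R2 − 1/2·R3.
R4 ← R4 + 7/2·R3.
Row 4 reduces to 0 = -1/4, a contradiction. The system is inconsistent.

no solution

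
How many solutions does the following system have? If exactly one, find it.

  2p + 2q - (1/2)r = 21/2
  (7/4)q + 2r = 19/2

Row-reduce:
R1 ← R1 / (2).
R2 ← R2 / (7/4).
R1 ← R1 − 1·R2.
Rank is 2 with 3 unknowns, leaving r free.

infinitely many solutions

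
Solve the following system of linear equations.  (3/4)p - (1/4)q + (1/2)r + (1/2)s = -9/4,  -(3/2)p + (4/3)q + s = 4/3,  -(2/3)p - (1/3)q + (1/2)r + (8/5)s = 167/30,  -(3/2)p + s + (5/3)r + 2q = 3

Row-reduce the augmented matrix:
R1 ← R1 / (3/4).
R2 ← R2 + 3/2·R1.
R3 ← R3 + 2/3·R1.
R4 ← R4 + 3/2·R1.
R2 ← R2 / (5/6).
R1 ← R1 + 1/3·R2.
R3 ← R3 + 5/9·R2.
R4 ← R4 − 3/2·R2.
R3 ← R3 / (29/18).
R1 ← R1 − 16/15·R3.
R2 ← R2 − 6/5·R3.
R4 ← R4 − 13/15·R3.
R4 ← R4 / (-7432/2175).
R1 ← R1 + 558/725·R4.
R2 ← R2 + 84/725·R4.
R3 ← R3 − 304/145·R4.
Reading off the reduced rows gives p = -6, q = -5, r = 3, s = -1.

p = -6, q = -5, r = 3, s = -1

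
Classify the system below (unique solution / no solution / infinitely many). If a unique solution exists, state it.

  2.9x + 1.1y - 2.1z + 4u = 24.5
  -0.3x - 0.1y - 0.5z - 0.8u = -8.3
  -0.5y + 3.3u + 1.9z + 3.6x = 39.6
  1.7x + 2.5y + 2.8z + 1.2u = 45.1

Row-reduce the augmented matrix:
R1 ← R1 / (29/10).
R2 ← R2 + 3/10·R1.
R3 ← R3 − 18/5·R1.
R4 ← R4 − 17/10·R1.
R2 ← R2 / (2/145).
R1 ← R1 − 11/29·R2.
R3 ← R3 + 541/290·R2.
R4 ← R4 − 269/145·R2.
R3 ← R3 / (-185/2).
R1 ← R1 − 19·R3.
R2 ← R2 + 52·R3.
R4 ← R4 − 201/2·R3.
R4 ← R4 / (-14359/1850).
R1 ← R1 − 859/925·R4.
R2 ← R2 − 2128/925·R4.
R3 ← R3 − 539/925·R4.
Reading off the reduced rows gives x = 5, y = 6, z = 6, u = 4.

x = 5, y = 6, z = 6, u = 4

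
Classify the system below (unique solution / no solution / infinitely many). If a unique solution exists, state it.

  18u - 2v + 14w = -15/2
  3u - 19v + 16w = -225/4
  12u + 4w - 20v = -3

u = 2, v = 3/4, w = -3

Row-reduce the augmented matrix:
R1 ← R1 / (18).
R2 ← R2 − 3·R1.
R3 ← R3 − 12·R1.
R2 ← R2 / (-56/3).
R1 ← R1 + 1/9·R2.
R3 ← R3 + 56/3·R2.
R3 ← R3 / (-19).
R1 ← R1 − 39/56·R3.
R2 ← R2 + 41/56·R3.
Reading off the reduced rows gives u = 2, v = 3/4, w = -3.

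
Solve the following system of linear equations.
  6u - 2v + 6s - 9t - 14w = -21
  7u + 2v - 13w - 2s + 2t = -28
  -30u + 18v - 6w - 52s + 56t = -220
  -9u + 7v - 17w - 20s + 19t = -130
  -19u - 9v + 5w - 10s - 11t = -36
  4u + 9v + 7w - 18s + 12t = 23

no solution

Row-reduce:
R1 ← R1 / (6).
R2 ← R2 − 7·R1.
R3 ← R3 + 30·R1.
R4 ← R4 + 9·R1.
R5 ← R5 + 19·R1.
R6 ← R6 − 4·R1.
R2 ← R2 / (13/3).
R1 ← R1 + 1/3·R2.
R3 ← R3 − 8·R2.
R4 ← R4 − 4·R2.
R5 ← R5 + 46/3·R2.
R6 ← R6 − 31/3·R2.
R3 ← R3 / (-1068/13).
R1 ← R1 + 27/13·R3.
R2 ← R2 − 10/13·R3.
R4 ← R4 + 534/13·R3.
R5 ← R5 + 358/13·R3.
R6 ← R6 − 109/13·R3.
Swap R4 and R5.
R4 ← R4 / (-5618/267).
R1 ← R1 − 79/178·R4.
R2 ← R2 + 568/267·R4.
R3 ← R3 − 35/534·R4.
R6 ← R6 + 581/534·R4.
Swap R5 and R6.
R5 ← R5 / (-151621/11236).
R1 ← R1 + 539/11236·R5.
R2 ← R2 − 5292/2809·R5.
R3 ← R3 − 1959/11236·R5.
R4 ← R4 + 1172/2809·R5.
Row 6 reduces to 0 = 1, a contradiction. The system is inconsistent.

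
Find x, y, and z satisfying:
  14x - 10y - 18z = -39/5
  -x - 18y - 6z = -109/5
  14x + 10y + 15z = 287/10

Row-reduce the augmented matrix:
R1 ← R1 / (14).
R2 ← R2 + 1·R1.
R3 ← R3 − 14·R1.
R2 ← R2 / (-131/7).
R1 ← R1 + 5/7·R2.
R3 ← R3 − 20·R2.
R3 ← R3 / (3303/131).
R1 ← R1 + 132/131·R3.
R2 ← R2 − 51/131·R3.
Reading off the reduced rows gives x = 4/5, y = 1, z = 1/2.

x = 4/5, y = 1, z = 1/2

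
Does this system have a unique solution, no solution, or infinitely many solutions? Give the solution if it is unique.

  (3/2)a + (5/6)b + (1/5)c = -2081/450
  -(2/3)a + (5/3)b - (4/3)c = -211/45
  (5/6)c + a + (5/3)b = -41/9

a = -2, b = -7/3, c = 8/5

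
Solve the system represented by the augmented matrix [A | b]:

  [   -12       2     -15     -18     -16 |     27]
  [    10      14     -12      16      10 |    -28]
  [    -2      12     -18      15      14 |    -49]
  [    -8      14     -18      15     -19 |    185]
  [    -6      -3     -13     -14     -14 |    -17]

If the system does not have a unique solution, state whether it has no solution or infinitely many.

x_1 = -4, x_2 = 6, x_3 = 5, x_4 = 3, x_5 = -6

Row-reduce the augmented matrix:
R1 ← R1 / (-12).
R2 ← R2 − 10·R1.
R3 ← R3 + 2·R1.
R4 ← R4 + 8·R1.
R5 ← R5 + 6·R1.
R2 ← R2 / (47/3).
R1 ← R1 + 1/6·R2.
R3 ← R3 − 35/3·R2.
R4 ← R4 − 38/3·R2.
R5 ← R5 + 4·R2.
R3 ← R3 / (129/47).
R1 ← R1 − 93/94·R3.
R2 ← R2 + 147/94·R3.
R4 ← R4 − 555/47·R3.
R5 ← R5 + 1105/94·R3.
R4 ← R4 / (-2066/43).
R1 ← R1 + 405/86·R4.
R2 ← R2 − 851/86·R4.
R3 ← R3 − 811/129·R4.
R5 ← R5 − 17843/258·R4.
R5 ← R5 / (-638881/12396).
R1 ← R1 − 12491/4132·R5.
R2 ← R2 + 30705/4132·R5.
R3 ← R3 + 28145/6198·R5.
R4 ← R4 − 3785/2066·R5.
Reading off the reduced rows gives x_1 = -4, x_2 = 6, x_3 = 5, x_4 = 3, x_5 = -6.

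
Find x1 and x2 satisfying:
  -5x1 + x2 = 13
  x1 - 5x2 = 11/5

x1 = -14/5, x2 = -1

From equation 1: x2 = 13 + 5·x1.
Substitute into equation 2 and solve: x1 = -14/5.
Then x2 = -1.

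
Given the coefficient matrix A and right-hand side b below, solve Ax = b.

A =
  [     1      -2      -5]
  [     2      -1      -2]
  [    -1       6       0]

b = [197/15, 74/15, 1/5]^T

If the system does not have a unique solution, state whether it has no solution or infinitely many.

x_1 = -1/5, x_2 = 0, x_3 = -8/3

Row-reduce the augmented matrix:
R2 ← R2 − 2·R1.
R3 ← R3 + 1·R1.
R2 ← R2 / (3).
R1 ← R1 + 2·R2.
R3 ← R3 − 4·R2.
R3 ← R3 / (-47/3).
R1 ← R1 − 1/3·R3.
R2 ← R2 − 8/3·R3.
Reading off the reduced rows gives x_1 = -1/5, x_2 = 0, x_3 = -8/3.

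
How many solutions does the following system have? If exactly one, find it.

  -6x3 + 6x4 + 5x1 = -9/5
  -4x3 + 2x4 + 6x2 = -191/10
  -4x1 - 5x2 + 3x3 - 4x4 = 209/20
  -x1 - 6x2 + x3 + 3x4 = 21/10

x1 = 3, x2 = -9/4, x3 = 0, x4 = -14/5

Row-reduce the augmented matrix:
R1 ← R1 / (5).
R3 ← R3 + 4·R1.
R4 ← R4 + 1·R1.
R2 ← R2 / (6).
R3 ← R3 + 5·R2.
R4 ← R4 + 6·R2.
R3 ← R3 / (-77/15).
R1 ← R1 + 6/5·R3.
R2 ← R2 + 2/3·R3.
R4 ← R4 + 21/5·R3.
R4 ← R4 / (46/11).
R1 ← R1 − 48/77·R4.
R2 ← R2 − 1/77·R4.
R3 ← R3 + 37/77·R4.
Reading off the reduced rows gives x1 = 3, x2 = -9/4, x3 = 0, x4 = -14/5.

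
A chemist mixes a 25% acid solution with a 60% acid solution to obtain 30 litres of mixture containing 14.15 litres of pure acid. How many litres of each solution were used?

Let a = litres of solution A, b = litres of solution B.
  a + b = 30
  (1/4)a + (3/5)b = 283/20
Row-reduce the augmented matrix:
R2 ← R2 − 1/4·R1.
R2 ← R2 / (7/20).
R1 ← R1 − 1·R2.
Reading off the reduced rows gives a = 11, b = 19.

litres of solution A: 11, litres of solution B: 19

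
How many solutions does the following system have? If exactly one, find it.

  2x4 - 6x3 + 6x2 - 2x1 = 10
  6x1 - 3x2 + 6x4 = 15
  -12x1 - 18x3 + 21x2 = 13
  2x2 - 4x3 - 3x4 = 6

no solution

Row-reduce:
R1 ← R1 / (-2).
R2 ← R2 − 6·R1.
R3 ← R3 + 12·R1.
R2 ← R2 / (15).
R1 ← R1 + 3·R2.
R3 ← R3 + 15·R2.
R4 ← R4 − 2·R2.
Swap R3 and R4.
R3 ← R3 / (-8/5).
R1 ← R1 + 3/5·R3.
R2 ← R2 + 6/5·R3.
Row 4 reduces to 0 = -2, a contradiction. The system is inconsistent.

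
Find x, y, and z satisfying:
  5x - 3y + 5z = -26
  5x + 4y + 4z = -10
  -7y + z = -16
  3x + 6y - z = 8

Row-reduce the augmented matrix:
R1 ← R1 / (5).
R2 ← R2 − 5·R1.
R4 ← R4 − 3·R1.
R2 ← R2 / (7).
R1 ← R1 + 3/5·R2.
R3 ← R3 + 7·R2.
R4 ← R4 − 39/5·R2.
Swap R3 and R4.
R3 ← R3 / (-101/35).
R1 ← R1 − 32/35·R3.
R2 ← R2 + 1/7·R3.
R4 reduces to 0 = 0, so the extra equation is consistent.
Reading off the reduced rows gives x = -2, y = 2, z = -2.

x = -2, y = 2, z = -2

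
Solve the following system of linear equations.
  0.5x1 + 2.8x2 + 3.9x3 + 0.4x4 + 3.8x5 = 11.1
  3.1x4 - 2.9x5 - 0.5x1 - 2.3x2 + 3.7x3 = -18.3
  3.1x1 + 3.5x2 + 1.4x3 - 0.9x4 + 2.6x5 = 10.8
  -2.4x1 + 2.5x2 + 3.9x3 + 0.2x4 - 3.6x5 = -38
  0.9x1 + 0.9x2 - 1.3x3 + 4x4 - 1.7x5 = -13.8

x1 = 2, x2 = -3, x3 = -1, x4 = -1, x5 = 6

Row-reduce the augmented matrix:
R1 ← R1 / (1/2).
R2 ← R2 + 1/2·R1.
R3 ← R3 − 31/10·R1.
R4 ← R4 + 12/5·R1.
R5 ← R5 − 9/10·R1.
R2 ← R2 / (1/2).
R1 ← R1 − 28/5·R2.
R3 ← R3 + 693/50·R2.
R4 ← R4 − 797/50·R2.
R5 ← R5 + 207/50·R2.
R3 ← R3 / (46973/250).
R1 ← R1 + 1933/25·R3.
R2 ← R2 − 76/5·R3.
R4 ← R4 + 54917/250·R3.
R5 ← R5 − 6826/125·R3.
R4 ← R4 / (7633/469730).
R1 ← R1 − 6298/46973·R4.
R2 ← R2 + 27021/46973·R4.
R3 ← R3 − 23410/46973·R4.
R5 ← R5 − 2369757/469730·R4.
R5 ← R5 / (111169068/38165).
R1 ← R1 − 584951/7633·R5.
R2 ← R2 + 2525875/7633·R5.
R3 ← R3 − 2198257/7633·R5.
R4 ← R4 + 4410556/7633·R5.
Reading off the reduced rows gives x1 = 2, x2 = -3, x3 = -1, x4 = -1, x5 = 6.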